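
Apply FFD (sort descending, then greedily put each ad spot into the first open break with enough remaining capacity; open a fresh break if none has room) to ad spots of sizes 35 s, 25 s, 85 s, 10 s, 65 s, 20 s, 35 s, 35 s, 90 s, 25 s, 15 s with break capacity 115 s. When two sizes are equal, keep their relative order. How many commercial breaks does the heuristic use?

Sorted descending: 90, 85, 65, 35, 35, 35, 25, 25, 20, 15, 10.
  90 → break 1 (new)  [load 90/115]
  85 → break 2 (new)  [load 85/115]
  65 → break 3 (new)  [load 65/115]
  35 → break 3  [load 100/115]
  35 → break 4 (new)  [load 35/115]
  35 → break 4  [load 70/115]
  25 → break 1  [load 115/115]
  25 → break 2  [load 110/115]
  20 → break 4  [load 90/115]
  15 → break 3  [load 115/115]
  10 → break 4  [load 100/115]
4 commercial breaks opened.

4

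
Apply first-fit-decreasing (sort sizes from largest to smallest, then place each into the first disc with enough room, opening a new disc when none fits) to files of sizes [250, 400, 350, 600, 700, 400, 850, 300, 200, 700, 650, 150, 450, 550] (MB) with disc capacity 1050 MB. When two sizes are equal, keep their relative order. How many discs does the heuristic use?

7

Sorted descending: 850, 700, 700, 650, 600, 550, 450, 400, 400, 350, 300, 250, 200, 150.
  850 → disc 1 (new)  [load 850/1050]
  700 → disc 2 (new)  [load 700/1050]
  700 → disc 3 (new)  [load 700/1050]
  650 → disc 4 (new)  [load 650/1050]
  600 → disc 5 (new)  [load 600/1050]
  550 → disc 6 (new)  [load 550/1050]
  450 → disc 5  [load 1050/1050]
  400 → disc 4  [load 1050/1050]
  400 → disc 6  [load 950/1050]
  350 → disc 2  [load 1050/1050]
  300 → disc 3  [load 1000/1050]
  250 → disc 7 (new)  [load 250/1050]
  200 → disc 1  [load 1050/1050]
  150 → disc 7  [load 400/1050]
7 discs opened.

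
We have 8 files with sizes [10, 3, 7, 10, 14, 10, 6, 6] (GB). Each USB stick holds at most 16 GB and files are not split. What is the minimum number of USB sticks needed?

Total = 14 + 10 + 10 + 10 + 7 + 6 + 6 + 3 = 66 GB.
Lower bound: ⌈66/16⌉ = 5 USB sticks.
A packing using 5 USB sticks:
  USB stick 1: 14 = 14
  USB stick 2: 10 + 6 = 16
  USB stick 3: 10 + 6 = 16
  USB stick 4: 10 + 3 = 13
  USB stick 5: 7 = 7
This matches the lower bound, so 5 is optimal.

5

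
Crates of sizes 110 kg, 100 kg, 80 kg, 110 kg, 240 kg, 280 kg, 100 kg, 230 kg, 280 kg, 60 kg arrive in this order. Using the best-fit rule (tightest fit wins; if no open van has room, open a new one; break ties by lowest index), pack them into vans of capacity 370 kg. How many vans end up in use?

  110 → van 1 (new)  [load 110/370]
  100 → van 1  [load 210/370]
  80 → van 1  [load 290/370]
  110 → van 2 (new)  [load 110/370]
  240 → van 2  [load 350/370]
  280 → van 3 (new)  [load 280/370]
  100 → van 4 (new)  [load 100/370]
  230 → van 4  [load 330/370]
  280 → van 5 (new)  [load 280/370]
  60 → van 1  [load 350/370]
5 vans opened.

5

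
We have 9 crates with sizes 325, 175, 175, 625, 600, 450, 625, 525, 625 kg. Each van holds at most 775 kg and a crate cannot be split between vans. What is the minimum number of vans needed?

Total = 625 + 625 + 625 + 600 + 525 + 450 + 325 + 175 + 175 = 4125 kg.
Lower bound: ⌈4125/775⌉ = 6 vans.
A packing using 6 vans:
  van 1: 625 = 625
  van 2: 625 = 625
  van 3: 625 = 625
  van 4: 600 + 175 = 775
  van 5: 525 + 175 = 700
  van 6: 450 + 325 = 775
This matches the lower bound, so 6 is optimal.

6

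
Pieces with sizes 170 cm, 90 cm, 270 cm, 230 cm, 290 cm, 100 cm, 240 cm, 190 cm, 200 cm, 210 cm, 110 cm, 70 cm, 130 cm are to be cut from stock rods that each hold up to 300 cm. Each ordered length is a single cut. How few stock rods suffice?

Total = 290 + 270 + 240 + 230 + 210 + 200 + 190 + 170 + 130 + 110 + 100 + 90 + 70 = 2300 cm.
Lower bound: ⌈2300/300⌉ = 8 stock rods.
A packing using 8 stock rods:
  stock rod 1: 290 = 290
  stock rod 2: 270 = 270
  stock rod 3: 240 = 240
  stock rod 4: 230 + 70 = 300
  stock rod 5: 210 + 90 = 300
  stock rod 6: 200 + 100 = 300
  stock rod 7: 190 + 110 = 300
  stock rod 8: 170 + 130 = 300
This matches the lower bound, so 8 is optimal.

8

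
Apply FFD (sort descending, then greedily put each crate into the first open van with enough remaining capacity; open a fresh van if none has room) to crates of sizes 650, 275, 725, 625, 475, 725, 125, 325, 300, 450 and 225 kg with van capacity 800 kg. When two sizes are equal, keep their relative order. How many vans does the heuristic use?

Sorted descending: 725, 725, 650, 625, 475, 450, 325, 300, 275, 225, 125.
  725 → van 1 (new)  [load 725/800]
  725 → van 2 (new)  [load 725/800]
  650 → van 3 (new)  [load 650/800]
  625 → van 4 (new)  [load 625/800]
  475 → van 5 (new)  [load 475/800]
  450 → van 6 (new)  [load 450/800]
  325 → van 5  [load 800/800]
  300 → van 6  [load 750/800]
  275 → van 7 (new)  [load 275/800]
  225 → van 7  [load 500/800]
  125 → van 3  [load 775/800]
7 vans opened.

7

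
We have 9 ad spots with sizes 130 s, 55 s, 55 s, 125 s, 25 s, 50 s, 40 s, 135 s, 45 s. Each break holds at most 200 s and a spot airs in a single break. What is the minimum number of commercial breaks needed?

4

Total = 135 + 130 + 125 + 55 + 55 + 50 + 45 + 40 + 25 = 660 s.
Lower bound: ⌈660/200⌉ = 4 commercial breaks.
A packing using 4 commercial breaks:
  break 1: 135 + 55 = 190
  break 2: 130 + 55 = 185
  break 3: 125 + 50 + 25 = 200
  break 4: 45 + 40 = 85
This matches the lower bound, so 4 is optimal.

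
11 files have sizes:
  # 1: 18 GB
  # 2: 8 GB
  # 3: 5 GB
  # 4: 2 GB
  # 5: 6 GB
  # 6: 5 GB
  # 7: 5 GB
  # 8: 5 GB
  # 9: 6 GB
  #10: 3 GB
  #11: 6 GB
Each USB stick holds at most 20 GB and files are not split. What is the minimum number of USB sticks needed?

4

Total = 18 + 8 + 6 + 6 + 6 + 5 + 5 + 5 + 5 + 3 + 2 = 69 GB.
Lower bound: ⌈69/20⌉ = 4 USB sticks.
A packing using 4 USB sticks:
  USB stick 1: 18 + 2 = 20
  USB stick 2: 8 + 6 + 6 = 20
  USB stick 3: 6 + 5 + 5 + 3 = 19
  USB stick 4: 5 + 5 = 10
This matches the lower bound, so 4 is optimal.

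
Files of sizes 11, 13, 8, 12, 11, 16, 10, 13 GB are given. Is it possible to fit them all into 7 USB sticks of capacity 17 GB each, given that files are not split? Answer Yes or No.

Total = 94 GB; ⌈94/17⌉ = 6.
7 files each exceed half the capacity and cannot share a USB stick, forcing at least 7 USB sticks.
The bound of 7 does not rule out 7, but exhaustive search shows no assignment into 7 USB sticks of capacity 17 GB exists — the minimum is 8.

No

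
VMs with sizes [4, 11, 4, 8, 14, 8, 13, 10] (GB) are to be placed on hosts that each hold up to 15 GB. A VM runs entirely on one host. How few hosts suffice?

6

Total = 14 + 13 + 11 + 10 + 8 + 8 + 4 + 4 = 72 GB.
Lower bound: ⌈72/15⌉ = 5 hosts.
Also, 6 VMs each exceed 15/2 GB, and no two of those can share a host, so at least 6 hosts are needed.
A packing using 6 hosts:
  host 1: 14 = 14
  host 2: 13 = 13
  host 3: 11 + 4 = 15
  host 4: 10 + 4 = 14
  host 5: 8 = 8
  host 6: 8 = 8
This matches the lower bound, so 6 is optimal.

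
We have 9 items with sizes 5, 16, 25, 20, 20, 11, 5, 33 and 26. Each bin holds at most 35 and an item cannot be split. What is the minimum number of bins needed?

Total = 33 + 26 + 25 + 20 + 20 + 16 + 11 + 5 + 5 = 161.
Lower bound: ⌈161/35⌉ = 5 bins.
A packing using 6 bins:
  bin 1: 33 = 33
  bin 2: 26 + 5 = 31
  bin 3: 25 + 5 = 30
  bin 4: 20 + 11 = 31
  bin 5: 20 = 20
  bin 6: 16 = 16
No arrangement into 5 bins stays within capacity, so 6 is optimal.

6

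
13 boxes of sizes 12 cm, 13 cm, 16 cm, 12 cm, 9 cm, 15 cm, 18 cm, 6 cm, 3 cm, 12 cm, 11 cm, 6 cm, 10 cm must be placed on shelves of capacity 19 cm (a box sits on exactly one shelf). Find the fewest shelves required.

9

Total = 18 + 16 + 15 + 13 + 12 + 12 + 12 + 11 + 10 + 9 + 6 + 6 + 3 = 143 cm.
Lower bound: ⌈143/19⌉ = 8 shelves.
Also, 9 boxes each exceed 19/2 cm, and no two of those can share a shelf, so at least 9 shelves are needed.
A packing using 9 shelves:
  shelf 1: 18 = 18
  shelf 2: 16 + 3 = 19
  shelf 3: 15 = 15
  shelf 4: 13 + 6 = 19
  shelf 5: 12 + 6 = 18
  shelf 6: 12 = 12
  shelf 7: 12 = 12
  shelf 8: 11 = 11
  shelf 9: 10 + 9 = 19
This matches the lower bound, so 9 is optimal.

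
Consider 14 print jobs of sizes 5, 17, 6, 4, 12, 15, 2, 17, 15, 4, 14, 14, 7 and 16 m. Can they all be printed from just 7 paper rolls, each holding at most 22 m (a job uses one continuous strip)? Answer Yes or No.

No

Total = 148 m; ⌈148/22⌉ = 7.
8 print jobs each exceed half the capacity and cannot share a roll, forcing at least 8 paper rolls.
At least 8 paper rolls are required, but only 7 are allowed.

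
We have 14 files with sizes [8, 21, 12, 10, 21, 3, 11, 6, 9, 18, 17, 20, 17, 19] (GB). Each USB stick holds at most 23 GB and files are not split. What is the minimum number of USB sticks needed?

Total = 21 + 21 + 20 + 19 + 18 + 17 + 17 + 12 + 11 + 10 + 9 + 8 + 6 + 3 = 192 GB.
Lower bound: ⌈192/23⌉ = 9 USB sticks.
A packing using 10 USB sticks:
  USB stick 1: 21 = 21
  USB stick 2: 21 = 21
  USB stick 3: 20 + 3 = 23
  USB stick 4: 19 = 19
  USB stick 5: 18 = 18
  USB stick 6: 17 + 6 = 23
  USB stick 7: 17 = 17
  USB stick 8: 12 + 11 = 23
  USB stick 9: 10 + 9 = 19
  USB stick 10: 8 = 8
No arrangement into 9 USB sticks stays within capacity, so 10 is optimal.

10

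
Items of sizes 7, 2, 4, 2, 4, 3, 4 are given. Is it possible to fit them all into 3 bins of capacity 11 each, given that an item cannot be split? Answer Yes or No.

Yes

A valid assignment using 3 bins:
  bin 1: 7 + 4 = 11
  bin 2: 4 + 4 + 3 = 11
  bin 3: 2 + 2 = 4
Every load is within 11, so 3 bins suffice.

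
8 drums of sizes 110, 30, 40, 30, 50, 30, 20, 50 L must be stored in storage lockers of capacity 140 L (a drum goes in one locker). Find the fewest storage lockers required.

Total = 110 + 50 + 50 + 40 + 30 + 30 + 30 + 20 = 360 L.
Lower bound: ⌈360/140⌉ = 3 storage lockers.
A packing using 3 storage lockers:
  locker 1: 110 + 30 = 140
  locker 2: 50 + 50 + 40 = 140
  locker 3: 30 + 30 + 20 = 80
This matches the lower bound, so 3 is optimal.

3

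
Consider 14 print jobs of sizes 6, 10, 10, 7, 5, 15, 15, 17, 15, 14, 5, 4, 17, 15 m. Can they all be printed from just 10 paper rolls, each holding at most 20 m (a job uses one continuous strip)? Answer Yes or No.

A valid assignment using 9 paper rolls:
  roll 1: 17 = 17
  roll 2: 17 = 17
  roll 3: 15 + 5 = 20
  roll 4: 15 + 5 = 20
  roll 5: 15 + 4 = 19
  roll 6: 15 = 15
  roll 7: 14 + 6 = 20
  roll 8: 10 + 10 = 20
  roll 9: 7 = 7
That uses only 9 ≤ 10, so 10 paper rolls are enough.

Yes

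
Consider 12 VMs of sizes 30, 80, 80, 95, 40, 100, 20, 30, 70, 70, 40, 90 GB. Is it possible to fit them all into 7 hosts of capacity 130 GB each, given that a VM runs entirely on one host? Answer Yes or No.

Yes

A valid assignment using 7 hosts:
  host 1: 100 + 30 = 130
  host 2: 95 + 30 = 125
  host 3: 90 + 40 = 130
  host 4: 80 + 40 = 120
  host 5: 80 + 20 = 100
  host 6: 70 = 70
  host 7: 70 = 70
Every load is within 130 GB, so 7 hosts suffice.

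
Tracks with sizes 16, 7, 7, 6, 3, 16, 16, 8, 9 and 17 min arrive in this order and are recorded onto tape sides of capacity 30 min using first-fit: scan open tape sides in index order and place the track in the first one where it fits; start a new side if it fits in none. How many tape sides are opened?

4

  16 → side 1 (new)  [load 16/30]
  7 → side 1  [load 23/30]
  7 → side 1  [load 30/30]
  6 → side 2 (new)  [load 6/30]
  3 → side 2  [load 9/30]
  16 → side 2  [load 25/30]
  16 → side 3 (new)  [load 16/30]
  8 → side 3  [load 24/30]
  9 → side 4 (new)  [load 9/30]
  17 → side 4  [load 26/30]
4 tape sides opened.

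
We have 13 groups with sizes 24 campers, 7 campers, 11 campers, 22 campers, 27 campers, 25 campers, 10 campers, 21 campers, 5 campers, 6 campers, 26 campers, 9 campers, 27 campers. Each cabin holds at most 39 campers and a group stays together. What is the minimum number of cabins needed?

7

Total = 27 + 27 + 26 + 25 + 24 + 22 + 21 + 11 + 10 + 9 + 7 + 6 + 5 = 220 campers.
Lower bound: ⌈220/39⌉ = 6 cabins.
Also, 7 groups each exceed 39/2 campers, and no two of those can share a cabin, so at least 7 cabins are needed.
A packing using 7 cabins:
  cabin 1: 27 + 11 = 38
  cabin 2: 27 + 10 = 37
  cabin 3: 26 + 9 = 35
  cabin 4: 25 + 7 + 6 = 38
  cabin 5: 24 + 5 = 29
  cabin 6: 22 = 22
  cabin 7: 21 = 21
This matches the lower bound, so 7 is optimal.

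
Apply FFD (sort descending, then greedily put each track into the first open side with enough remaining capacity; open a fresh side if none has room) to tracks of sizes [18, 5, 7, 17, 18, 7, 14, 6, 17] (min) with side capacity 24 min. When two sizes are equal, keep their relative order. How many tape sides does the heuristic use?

Sorted descending: 18, 18, 17, 17, 14, 7, 7, 6, 5.
  18 → side 1 (new)  [load 18/24]
  18 → side 2 (new)  [load 18/24]
  17 → side 3 (new)  [load 17/24]
  17 → side 4 (new)  [load 17/24]
  14 → side 5 (new)  [load 14/24]
  7 → side 3  [load 24/24]
  7 → side 4  [load 24/24]
  6 → side 1  [load 24/24]
  5 → side 2  [load 23/24]
5 tape sides opened.

5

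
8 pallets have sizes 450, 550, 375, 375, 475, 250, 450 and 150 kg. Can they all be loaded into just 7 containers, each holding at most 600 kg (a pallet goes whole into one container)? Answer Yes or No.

A valid assignment using 7 containers:
  container 1: 550 = 550
  container 2: 475 = 475
  container 3: 450 + 150 = 600
  container 4: 450 = 450
  container 5: 375 = 375
  container 6: 375 = 375
  container 7: 250 = 250
Every load is within 600 kg, so 7 containers suffice.

Yes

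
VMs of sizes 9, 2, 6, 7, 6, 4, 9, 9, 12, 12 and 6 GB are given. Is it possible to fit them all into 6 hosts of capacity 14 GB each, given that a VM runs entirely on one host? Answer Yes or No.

Total = 82 GB; ⌈82/14⌉ = 6.
The bound of 6 does not rule out 6, but exhaustive search shows no assignment into 6 hosts of capacity 14 GB exists — the minimum is 7.

No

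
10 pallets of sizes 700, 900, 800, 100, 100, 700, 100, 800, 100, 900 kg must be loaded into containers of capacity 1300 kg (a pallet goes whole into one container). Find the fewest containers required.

Total = 900 + 900 + 800 + 800 + 700 + 700 + 100 + 100 + 100 + 100 = 5200 kg.
Lower bound: ⌈5200/1300⌉ = 4 containers.
Also, 6 pallets each exceed 650 kg, and no two of those can share a container, so at least 6 containers are needed.
A packing using 6 containers:
  container 1: 900 + 100 + 100 + 100 + 100 = 1300
  container 2: 900 = 900
  container 3: 800 = 800
  container 4: 800 = 800
  container 5: 700 = 700
  container 6: 700 = 700
This matches the lower bound, so 6 is optimal.

6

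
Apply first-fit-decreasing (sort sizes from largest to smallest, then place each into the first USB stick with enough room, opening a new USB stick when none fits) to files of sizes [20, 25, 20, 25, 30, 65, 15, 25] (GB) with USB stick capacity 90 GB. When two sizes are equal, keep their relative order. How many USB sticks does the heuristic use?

Sorted descending: 65, 30, 25, 25, 25, 20, 20, 15.
  65 → USB stick 1 (new)  [load 65/90]
  30 → USB stick 2 (new)  [load 30/90]
  25 → USB stick 1  [load 90/90]
  25 → USB stick 2  [load 55/90]
  25 → USB stick 2  [load 80/90]
  20 → USB stick 3 (new)  [load 20/90]
  20 → USB stick 3  [load 40/90]
  15 → USB stick 3  [load 55/90]
3 USB sticks opened.

3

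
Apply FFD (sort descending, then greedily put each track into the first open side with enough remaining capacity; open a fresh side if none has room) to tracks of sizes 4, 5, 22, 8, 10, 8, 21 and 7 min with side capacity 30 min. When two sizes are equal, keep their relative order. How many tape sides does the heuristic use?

3

Sorted descending: 22, 21, 10, 8, 8, 7, 5, 4.
  22 → side 1 (new)  [load 22/30]
  21 → side 2 (new)  [load 21/30]
  10 → side 3 (new)  [load 10/30]
  8 → side 1  [load 30/30]
  8 → side 2  [load 29/30]
  7 → side 3  [load 17/30]
  5 → side 3  [load 22/30]
  4 → side 3  [load 26/30]
3 tape sides opened.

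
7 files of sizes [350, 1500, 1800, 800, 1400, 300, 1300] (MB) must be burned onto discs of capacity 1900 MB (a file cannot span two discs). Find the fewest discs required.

5

Total = 1800 + 1500 + 1400 + 1300 + 800 + 350 + 300 = 7450 MB.
Lower bound: ⌈7450/1900⌉ = 4 discs.
A packing using 5 discs:
  disc 1: 1800 = 1800
  disc 2: 1500 + 350 = 1850
  disc 3: 1400 + 300 = 1700
  disc 4: 1300 = 1300
  disc 5: 800 = 800
No arrangement into 4 discs stays within capacity, so 5 is optimal.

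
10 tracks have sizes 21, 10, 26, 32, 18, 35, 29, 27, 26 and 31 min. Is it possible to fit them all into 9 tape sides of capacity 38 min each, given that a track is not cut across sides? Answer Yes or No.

Yes

A valid assignment using 9 tape sides:
  side 1: 35 = 35
  side 2: 32 = 32
  side 3: 31 = 31
  side 4: 29 = 29
  side 5: 27 + 10 = 37
  side 6: 26 = 26
  side 7: 26 = 26
  side 8: 21 = 21
  side 9: 18 = 18
Every load is within 38 min, so 9 tape sides suffice.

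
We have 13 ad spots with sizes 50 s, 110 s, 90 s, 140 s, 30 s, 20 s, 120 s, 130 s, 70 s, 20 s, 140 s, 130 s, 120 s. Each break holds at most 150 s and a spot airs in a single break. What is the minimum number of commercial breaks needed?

Total = 140 + 140 + 130 + 130 + 120 + 120 + 110 + 90 + 70 + 50 + 30 + 20 + 20 = 1170 s.
Lower bound: ⌈1170/150⌉ = 8 commercial breaks.
A packing using 9 commercial breaks:
  break 1: 140 = 140
  break 2: 140 = 140
  break 3: 130 + 20 = 150
  break 4: 130 + 20 = 150
  break 5: 120 + 30 = 150
  break 6: 120 = 120
  break 7: 110 = 110
  break 8: 90 + 50 = 140
  break 9: 70 = 70
No arrangement into 8 commercial breaks stays within capacity, so 9 is optimal.

9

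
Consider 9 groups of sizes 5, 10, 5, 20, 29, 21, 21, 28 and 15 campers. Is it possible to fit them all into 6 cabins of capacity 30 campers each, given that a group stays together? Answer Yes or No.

Yes

A valid assignment using 6 cabins:
  cabin 1: 29 = 29
  cabin 2: 28 = 28
  cabin 3: 21 + 5 = 26
  cabin 4: 21 + 5 = 26
  cabin 5: 20 + 10 = 30
  cabin 6: 15 = 15
Every load is within 30 campers, so 6 cabins suffice.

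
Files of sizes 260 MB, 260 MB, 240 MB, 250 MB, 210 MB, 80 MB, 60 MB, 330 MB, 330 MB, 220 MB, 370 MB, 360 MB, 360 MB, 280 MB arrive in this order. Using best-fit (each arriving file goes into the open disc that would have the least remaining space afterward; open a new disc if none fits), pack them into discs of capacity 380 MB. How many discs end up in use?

12

  260 → disc 1 (new)  [load 260/380]
  260 → disc 2 (new)  [load 260/380]
  240 → disc 3 (new)  [load 240/380]
  250 → disc 4 (new)  [load 250/380]
  210 → disc 5 (new)  [load 210/380]
  80 → disc 1  [load 340/380]
  60 → disc 2  [load 320/380]
  330 → disc 6 (new)  [load 330/380]
  330 → disc 7 (new)  [load 330/380]
  220 → disc 8 (new)  [load 220/380]
  370 → disc 9 (new)  [load 370/380]
  360 → disc 10 (new)  [load 360/380]
  360 → disc 11 (new)  [load 360/380]
  280 → disc 12 (new)  [load 280/380]
12 discs opened.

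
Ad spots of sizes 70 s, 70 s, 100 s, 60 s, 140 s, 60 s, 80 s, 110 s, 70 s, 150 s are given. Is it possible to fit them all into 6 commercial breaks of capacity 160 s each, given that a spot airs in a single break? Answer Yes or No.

No

Total = 910 s; ⌈910/160⌉ = 6.
The bound of 6 does not rule out 6, but exhaustive search shows no assignment into 6 commercial breaks of capacity 160 s exists — the minimum is 7.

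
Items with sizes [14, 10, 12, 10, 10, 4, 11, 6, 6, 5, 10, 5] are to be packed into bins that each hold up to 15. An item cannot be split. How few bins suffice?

Total = 14 + 12 + 11 + 10 + 10 + 10 + 10 + 6 + 6 + 5 + 5 + 4 = 103.
Lower bound: ⌈103/15⌉ = 7 bins.
A packing using 8 bins:
  bin 1: 14 = 14
  bin 2: 12 = 12
  bin 3: 11 + 4 = 15
  bin 4: 10 + 5 = 15
  bin 5: 10 + 5 = 15
  bin 6: 10 = 10
  bin 7: 10 = 10
  bin 8: 6 + 6 = 12
No arrangement into 7 bins stays within capacity, so 8 is optimal.

8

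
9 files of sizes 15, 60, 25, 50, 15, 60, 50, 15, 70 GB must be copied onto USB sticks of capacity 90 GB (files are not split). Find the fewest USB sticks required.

5

Total = 70 + 60 + 60 + 50 + 50 + 25 + 15 + 15 + 15 = 360 GB.
Lower bound: ⌈360/90⌉ = 4 USB sticks.
Also, 5 files each exceed 45 GB, and no two of those can share a USB stick, so at least 5 USB sticks are needed.
A packing using 5 USB sticks:
  USB stick 1: 70 + 15 = 85
  USB stick 2: 60 + 25 = 85
  USB stick 3: 60 + 15 + 15 = 90
  USB stick 4: 50 = 50
  USB stick 5: 50 = 50
This matches the lower bound, so 5 is optimal.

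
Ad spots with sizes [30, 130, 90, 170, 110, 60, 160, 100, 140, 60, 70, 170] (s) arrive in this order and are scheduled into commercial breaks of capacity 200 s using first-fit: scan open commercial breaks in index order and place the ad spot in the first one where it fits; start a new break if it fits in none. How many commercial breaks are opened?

  30 → break 1 (new)  [load 30/200]
  130 → break 1  [load 160/200]
  90 → break 2 (new)  [load 90/200]
  170 → break 3 (new)  [load 170/200]
  110 → break 2  [load 200/200]
  60 → break 4 (new)  [load 60/200]
  160 → break 5 (new)  [load 160/200]
  100 → break 4  [load 160/200]
  140 → break 6 (new)  [load 140/200]
  60 → break 6  [load 200/200]
  70 → break 7 (new)  [load 70/200]
  170 → break 8 (new)  [load 170/200]
8 commercial breaks opened.

8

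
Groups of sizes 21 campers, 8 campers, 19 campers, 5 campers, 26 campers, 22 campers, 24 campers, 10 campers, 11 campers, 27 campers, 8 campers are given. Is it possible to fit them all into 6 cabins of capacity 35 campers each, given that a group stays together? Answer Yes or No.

A valid assignment using 6 cabins:
  cabin 1: 27 + 8 = 35
  cabin 2: 26 + 8 = 34
  cabin 3: 24 + 11 = 35
  cabin 4: 22 + 10 = 32
  cabin 5: 21 + 5 = 26
  cabin 6: 19 = 19
Every load is within 35 campers, so 6 cabins suffice.

Yes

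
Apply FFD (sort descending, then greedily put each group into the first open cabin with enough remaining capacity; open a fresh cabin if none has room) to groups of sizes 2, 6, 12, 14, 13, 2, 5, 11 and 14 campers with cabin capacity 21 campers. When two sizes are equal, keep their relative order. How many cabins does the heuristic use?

5

Sorted descending: 14, 14, 13, 12, 11, 6, 5, 2, 2.
  14 → cabin 1 (new)  [load 14/21]
  14 → cabin 2 (new)  [load 14/21]
  13 → cabin 3 (new)  [load 13/21]
  12 → cabin 4 (new)  [load 12/21]
  11 → cabin 5 (new)  [load 11/21]
  6 → cabin 1  [load 20/21]
  5 → cabin 2  [load 19/21]
  2 → cabin 2  [load 21/21]
  2 → cabin 3  [load 15/21]
5 cabins opened.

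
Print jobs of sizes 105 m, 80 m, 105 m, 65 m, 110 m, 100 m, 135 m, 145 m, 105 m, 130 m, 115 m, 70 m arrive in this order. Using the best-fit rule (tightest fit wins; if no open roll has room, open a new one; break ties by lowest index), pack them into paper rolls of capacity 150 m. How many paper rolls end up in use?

  105 → roll 1 (new)  [load 105/150]
  80 → roll 2 (new)  [load 80/150]
  105 → roll 3 (new)  [load 105/150]
  65 → roll 2  [load 145/150]
  110 → roll 4 (new)  [load 110/150]
  100 → roll 5 (new)  [load 100/150]
  135 → roll 6 (new)  [load 135/150]
  145 → roll 7 (new)  [load 145/150]
  105 → roll 8 (new)  [load 105/150]
  130 → roll 9 (new)  [load 130/150]
  115 → roll 10 (new)  [load 115/150]
  70 → roll 11 (new)  [load 70/150]
11 paper rolls opened.

11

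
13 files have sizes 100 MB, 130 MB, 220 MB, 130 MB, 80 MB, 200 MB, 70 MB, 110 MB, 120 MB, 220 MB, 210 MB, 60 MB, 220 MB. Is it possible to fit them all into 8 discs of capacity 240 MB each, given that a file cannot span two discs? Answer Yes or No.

Total = 1870 MB; ⌈1870/240⌉ = 8.
The bound of 8 does not rule out 8, but exhaustive search shows no assignment into 8 discs of capacity 240 MB exists — the minimum is 9.

No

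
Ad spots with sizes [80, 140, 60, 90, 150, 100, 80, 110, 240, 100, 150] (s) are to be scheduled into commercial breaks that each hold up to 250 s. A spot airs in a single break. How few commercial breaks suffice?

Total = 240 + 150 + 150 + 140 + 110 + 100 + 100 + 90 + 80 + 80 + 60 = 1300 s.
Lower bound: ⌈1300/250⌉ = 6 commercial breaks.
A packing using 6 commercial breaks:
  break 1: 240 = 240
  break 2: 150 + 100 = 250
  break 3: 150 + 100 = 250
  break 4: 140 + 110 = 250
  break 5: 90 + 80 + 80 = 250
  break 6: 60 = 60
This matches the lower bound, so 6 is optimal.

6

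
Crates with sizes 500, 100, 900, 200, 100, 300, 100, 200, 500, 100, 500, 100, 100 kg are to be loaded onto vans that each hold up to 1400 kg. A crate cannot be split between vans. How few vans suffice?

3

Total = 900 + 500 + 500 + 500 + 300 + 200 + 200 + 100 + 100 + 100 + 100 + 100 + 100 = 3700 kg.
Lower bound: ⌈3700/1400⌉ = 3 vans.
A packing using 3 vans:
  van 1: 900 + 500 = 1400
  van 2: 500 + 500 + 300 + 100 = 1400
  van 3: 200 + 200 + 100 + 100 + 100 + 100 + 100 = 900
This matches the lower bound, so 3 is optimal.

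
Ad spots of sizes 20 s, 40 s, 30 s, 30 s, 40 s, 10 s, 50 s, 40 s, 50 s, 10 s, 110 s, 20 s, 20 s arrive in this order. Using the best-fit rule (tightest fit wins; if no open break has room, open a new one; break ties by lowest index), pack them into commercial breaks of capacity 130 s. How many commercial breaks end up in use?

4

  20 → break 1 (new)  [load 20/130]
  40 → break 1  [load 60/130]
  30 → break 1  [load 90/130]
  30 → break 1  [load 120/130]
  40 → break 2 (new)  [load 40/130]
  10 → break 1  [load 130/130]
  50 → break 2  [load 90/130]
  40 → break 2  [load 130/130]
  50 → break 3 (new)  [load 50/130]
  10 → break 3  [load 60/130]
  110 → break 4 (new)  [load 110/130]
  20 → break 4  [load 130/130]
  20 → break 3  [load 80/130]
4 commercial breaks opened.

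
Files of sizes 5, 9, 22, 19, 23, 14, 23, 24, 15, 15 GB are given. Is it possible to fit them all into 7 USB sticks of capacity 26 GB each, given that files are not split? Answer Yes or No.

No

Total = 169 GB; ⌈169/26⌉ = 7.
8 files each exceed half the capacity and cannot share a USB stick, forcing at least 8 USB sticks.
At least 8 USB sticks are required, but only 7 are allowed.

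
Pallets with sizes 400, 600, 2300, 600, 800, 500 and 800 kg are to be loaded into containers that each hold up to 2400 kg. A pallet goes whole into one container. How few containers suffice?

3

Total = 2300 + 800 + 800 + 600 + 600 + 500 + 400 = 6000 kg.
Lower bound: ⌈6000/2400⌉ = 3 containers.
A packing using 3 containers:
  container 1: 2300 = 2300
  container 2: 800 + 800 + 600 = 2200
  container 3: 600 + 500 + 400 = 1500
This matches the lower bound, so 3 is optimal.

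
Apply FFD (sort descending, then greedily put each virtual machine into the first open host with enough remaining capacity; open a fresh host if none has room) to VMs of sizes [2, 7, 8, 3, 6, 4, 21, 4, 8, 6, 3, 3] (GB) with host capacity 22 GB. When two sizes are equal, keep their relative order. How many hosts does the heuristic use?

Sorted descending: 21, 8, 8, 7, 6, 6, 4, 4, 3, 3, 3, 2.
  21 → host 1 (new)  [load 21/22]
  8 → host 2 (new)  [load 8/22]
  8 → host 2  [load 16/22]
  7 → host 3 (new)  [load 7/22]
  6 → host 2  [load 22/22]
  6 → host 3  [load 13/22]
  4 → host 3  [load 17/22]
  4 → host 3  [load 21/22]
  3 → host 4 (new)  [load 3/22]
  3 → host 4  [load 6/22]
  3 → host 4  [load 9/22]
  2 → host 4  [load 11/22]
4 hosts opened.

4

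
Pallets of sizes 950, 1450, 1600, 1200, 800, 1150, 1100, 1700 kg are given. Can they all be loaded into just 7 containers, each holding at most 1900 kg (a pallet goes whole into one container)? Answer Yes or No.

Yes

A valid assignment using 7 containers:
  container 1: 1700 = 1700
  container 2: 1600 = 1600
  container 3: 1450 = 1450
  container 4: 1200 = 1200
  container 5: 1150 = 1150
  container 6: 1100 + 800 = 1900
  container 7: 950 = 950
Every load is within 1900 kg, so 7 containers suffice.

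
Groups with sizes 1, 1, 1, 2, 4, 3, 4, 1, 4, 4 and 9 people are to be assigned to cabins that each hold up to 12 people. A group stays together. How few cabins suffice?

3

Total = 9 + 4 + 4 + 4 + 4 + 3 + 2 + 1 + 1 + 1 + 1 = 34 people.
Lower bound: ⌈34/12⌉ = 3 cabins.
A packing using 3 cabins:
  cabin 1: 9 + 3 = 12
  cabin 2: 4 + 4 + 4 = 12
  cabin 3: 4 + 2 + 1 + 1 + 1 + 1 = 10
This matches the lower bound, so 3 is optimal.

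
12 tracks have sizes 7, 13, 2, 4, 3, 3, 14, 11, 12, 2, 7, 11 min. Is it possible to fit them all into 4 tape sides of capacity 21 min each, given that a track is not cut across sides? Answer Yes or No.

No

Total = 89 min; ⌈89/21⌉ = 5.
At least 5 tape sides are required, but only 4 are allowed.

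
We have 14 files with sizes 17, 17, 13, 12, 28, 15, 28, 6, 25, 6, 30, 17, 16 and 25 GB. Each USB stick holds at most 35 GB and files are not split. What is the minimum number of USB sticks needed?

Total = 30 + 28 + 28 + 25 + 25 + 17 + 17 + 17 + 16 + 15 + 13 + 12 + 6 + 6 = 255 GB.
Lower bound: ⌈255/35⌉ = 8 USB sticks.
A packing using 9 USB sticks:
  USB stick 1: 30 = 30
  USB stick 2: 28 + 6 = 34
  USB stick 3: 28 + 6 = 34
  USB stick 4: 25 = 25
  USB stick 5: 25 = 25
  USB stick 6: 17 + 17 = 34
  USB stick 7: 17 + 16 = 33
  USB stick 8: 15 + 13 = 28
  USB stick 9: 12 = 12
No arrangement into 8 USB sticks stays within capacity, so 9 is optimal.

9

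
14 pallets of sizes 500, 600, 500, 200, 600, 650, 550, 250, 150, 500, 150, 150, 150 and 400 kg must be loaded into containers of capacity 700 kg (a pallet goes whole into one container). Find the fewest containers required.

9

Total = 650 + 600 + 600 + 550 + 500 + 500 + 500 + 400 + 250 + 200 + 150 + 150 + 150 + 150 = 5350 kg.
Lower bound: ⌈5350/700⌉ = 8 containers.
A packing using 9 containers:
  container 1: 650 = 650
  container 2: 600 = 600
  container 3: 600 = 600
  container 4: 550 + 150 = 700
  container 5: 500 + 200 = 700
  container 6: 500 + 150 = 650
  container 7: 500 + 150 = 650
  container 8: 400 + 250 = 650
  container 9: 150 = 150
No arrangement into 8 containers stays within capacity, so 9 is optimal.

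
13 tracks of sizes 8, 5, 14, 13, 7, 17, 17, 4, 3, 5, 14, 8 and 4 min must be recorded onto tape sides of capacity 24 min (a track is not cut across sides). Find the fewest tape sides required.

6

Total = 17 + 17 + 14 + 14 + 13 + 8 + 8 + 7 + 5 + 5 + 4 + 4 + 3 = 119 min.
Lower bound: ⌈119/24⌉ = 5 tape sides.
A packing using 6 tape sides:
  side 1: 17 + 7 = 24
  side 2: 17 + 5 = 22
  side 3: 14 + 8 = 22
  side 4: 14 + 8 = 22
  side 5: 13 + 5 + 4 = 22
  side 6: 4 + 3 = 7
No arrangement into 5 tape sides stays within capacity, so 6 is optimal.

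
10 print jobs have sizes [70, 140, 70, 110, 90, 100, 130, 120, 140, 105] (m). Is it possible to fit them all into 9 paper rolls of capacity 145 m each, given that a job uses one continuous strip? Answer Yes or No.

Yes

A valid assignment using 9 paper rolls:
  roll 1: 140 = 140
  roll 2: 140 = 140
  roll 3: 130 = 130
  roll 4: 120 = 120
  roll 5: 110 = 110
  roll 6: 105 = 105
  roll 7: 100 = 100
  roll 8: 90 = 90
  roll 9: 70 + 70 = 140
Every load is within 145 m, so 9 paper rolls suffice.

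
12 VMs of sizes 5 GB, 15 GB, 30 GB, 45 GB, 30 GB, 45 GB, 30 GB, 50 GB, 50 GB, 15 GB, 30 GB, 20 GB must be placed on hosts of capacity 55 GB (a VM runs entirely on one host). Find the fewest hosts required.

Total = 50 + 50 + 45 + 45 + 30 + 30 + 30 + 30 + 20 + 15 + 15 + 5 = 365 GB.
Lower bound: ⌈365/55⌉ = 7 hosts.
Also, 8 VMs each exceed 55/2 GB, and no two of those can share a host, so at least 8 hosts are needed.
A packing using 8 hosts:
  host 1: 50 + 5 = 55
  host 2: 50 = 50
  host 3: 45 = 45
  host 4: 45 = 45
  host 5: 30 + 20 = 50
  host 6: 30 + 15 = 45
  host 7: 30 + 15 = 45
  host 8: 30 = 30
This matches the lower bound, so 8 is optimal.

8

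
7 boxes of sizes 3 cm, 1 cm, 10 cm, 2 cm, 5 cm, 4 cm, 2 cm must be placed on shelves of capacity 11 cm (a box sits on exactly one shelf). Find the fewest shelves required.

Total = 10 + 5 + 4 + 3 + 2 + 2 + 1 = 27 cm.
Lower bound: ⌈27/11⌉ = 3 shelves.
A packing using 3 shelves:
  shelf 1: 10 + 1 = 11
  shelf 2: 5 + 4 + 2 = 11
  shelf 3: 3 + 2 = 5
This matches the lower bound, so 3 is optimal.

3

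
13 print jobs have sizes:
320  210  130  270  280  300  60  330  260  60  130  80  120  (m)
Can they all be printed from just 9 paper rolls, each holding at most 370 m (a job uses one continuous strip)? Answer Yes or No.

Yes

A valid assignment using 8 paper rolls:
  roll 1: 330 = 330
  roll 2: 320 = 320
  roll 3: 300 + 60 = 360
  roll 4: 280 + 80 = 360
  roll 5: 270 + 60 = 330
  roll 6: 260 = 260
  roll 7: 210 + 130 = 340
  roll 8: 130 + 120 = 250
That uses only 8 ≤ 9, so 9 paper rolls are enough.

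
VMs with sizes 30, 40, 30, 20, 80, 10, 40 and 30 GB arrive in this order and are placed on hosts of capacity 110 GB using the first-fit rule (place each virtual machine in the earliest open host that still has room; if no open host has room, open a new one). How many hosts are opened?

  30 → host 1 (new)  [load 30/110]
  40 → host 1  [load 70/110]
  30 → host 1  [load 100/110]
  20 → host 2 (new)  [load 20/110]
  80 → host 2  [load 100/110]
  10 → host 1  [load 110/110]
  40 → host 3 (new)  [load 40/110]
  30 → host 3  [load 70/110]
3 hosts opened.

3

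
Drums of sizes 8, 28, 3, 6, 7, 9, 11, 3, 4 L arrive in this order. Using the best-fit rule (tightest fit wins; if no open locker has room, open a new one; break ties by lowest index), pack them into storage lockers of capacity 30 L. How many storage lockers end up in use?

3

  8 → locker 1 (new)  [load 8/30]
  28 → locker 2 (new)  [load 28/30]
  3 → locker 1  [load 11/30]
  6 → locker 1  [load 17/30]
  7 → locker 1  [load 24/30]
  9 → locker 3 (new)  [load 9/30]
  11 → locker 3  [load 20/30]
  3 → locker 1  [load 27/30]
  4 → locker 3  [load 24/30]
3 storage lockers opened.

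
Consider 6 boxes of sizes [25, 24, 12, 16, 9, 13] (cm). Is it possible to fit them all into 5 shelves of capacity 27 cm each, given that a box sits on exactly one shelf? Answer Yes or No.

A valid assignment using 4 shelves:
  shelf 1: 25 = 25
  shelf 2: 24 = 24
  shelf 3: 16 + 9 = 25
  shelf 4: 13 + 12 = 25
That uses only 4 ≤ 5, so 5 shelves are enough.

Yes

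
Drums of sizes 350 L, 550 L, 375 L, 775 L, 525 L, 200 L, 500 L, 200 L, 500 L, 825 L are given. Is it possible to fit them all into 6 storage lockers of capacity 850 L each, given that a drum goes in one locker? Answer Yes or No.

Total = 4800 L; ⌈4800/850⌉ = 6.
The bound of 6 does not rule out 6, but exhaustive search shows no assignment into 6 storage lockers of capacity 850 L exists — the minimum is 7.

No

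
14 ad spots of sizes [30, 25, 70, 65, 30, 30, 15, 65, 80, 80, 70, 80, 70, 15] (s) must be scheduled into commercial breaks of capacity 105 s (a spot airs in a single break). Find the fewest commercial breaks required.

8

Total = 80 + 80 + 80 + 70 + 70 + 70 + 65 + 65 + 30 + 30 + 30 + 25 + 15 + 15 = 725 s.
Lower bound: ⌈725/105⌉ = 7 commercial breaks.
Also, 8 ad spots each exceed 105/2 s, and no two of those can share a break, so at least 8 commercial breaks are needed.
A packing using 8 commercial breaks:
  break 1: 80 + 25 = 105
  break 2: 80 + 15 = 95
  break 3: 80 + 15 = 95
  break 4: 70 + 30 = 100
  break 5: 70 + 30 = 100
  break 6: 70 + 30 = 100
  break 7: 65 = 65
  break 8: 65 = 65
This matches the lower bound, so 8 is optimal.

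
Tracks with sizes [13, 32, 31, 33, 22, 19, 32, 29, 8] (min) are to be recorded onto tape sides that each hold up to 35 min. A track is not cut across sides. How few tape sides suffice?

Total = 33 + 32 + 32 + 31 + 29 + 22 + 19 + 13 + 8 = 219 min.
Lower bound: ⌈219/35⌉ = 7 tape sides.
A packing using 7 tape sides:
  side 1: 33 = 33
  side 2: 32 = 32
  side 3: 32 = 32
  side 4: 31 = 31
  side 5: 29 = 29
  side 6: 22 + 13 = 35
  side 7: 19 + 8 = 27
This matches the lower bound, so 7 is optimal.

7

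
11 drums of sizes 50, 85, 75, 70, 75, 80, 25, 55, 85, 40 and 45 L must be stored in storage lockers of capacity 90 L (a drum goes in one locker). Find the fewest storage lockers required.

Total = 85 + 85 + 80 + 75 + 75 + 70 + 55 + 50 + 45 + 40 + 25 = 685 L.
Lower bound: ⌈685/90⌉ = 8 storage lockers.
A packing using 9 storage lockers:
  locker 1: 85 = 85
  locker 2: 85 = 85
  locker 3: 80 = 80
  locker 4: 75 = 75
  locker 5: 75 = 75
  locker 6: 70 = 70
  locker 7: 55 + 25 = 80
  locker 8: 50 + 40 = 90
  locker 9: 45 = 45
No arrangement into 8 storage lockers stays within capacity, so 9 is optimal.

9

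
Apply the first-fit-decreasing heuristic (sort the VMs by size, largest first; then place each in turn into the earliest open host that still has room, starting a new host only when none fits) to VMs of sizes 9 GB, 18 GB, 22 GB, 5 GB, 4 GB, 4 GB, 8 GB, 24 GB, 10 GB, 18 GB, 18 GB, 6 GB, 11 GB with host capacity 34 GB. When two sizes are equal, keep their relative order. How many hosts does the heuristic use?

Sorted descending: 24, 22, 18, 18, 18, 11, 10, 9, 8, 6, 5, 4, 4.
  24 → host 1 (new)  [load 24/34]
  22 → host 2 (new)  [load 22/34]
  18 → host 3 (new)  [load 18/34]
  18 → host 4 (new)  [load 18/34]
  18 → host 5 (new)  [load 18/34]
  11 → host 2  [load 33/34]
  10 → host 1  [load 34/34]
  9 → host 3  [load 27/34]
  8 → host 4  [load 26/34]
  6 → host 3  [load 33/34]
  5 → host 4  [load 31/34]
  4 → host 5  [load 22/34]
  4 → host 5  [load 26/34]
5 hosts opened.

5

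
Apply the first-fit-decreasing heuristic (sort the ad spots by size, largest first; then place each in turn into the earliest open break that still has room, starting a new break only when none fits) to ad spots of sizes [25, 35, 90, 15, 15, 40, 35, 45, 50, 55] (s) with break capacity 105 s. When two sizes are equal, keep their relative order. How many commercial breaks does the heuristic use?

4

Sorted descending: 90, 55, 50, 45, 40, 35, 35, 25, 15, 15.
  90 → break 1 (new)  [load 90/105]
  55 → break 2 (new)  [load 55/105]
  50 → break 2  [load 105/105]
  45 → break 3 (new)  [load 45/105]
  40 → break 3  [load 85/105]
  35 → break 4 (new)  [load 35/105]
  35 → break 4  [load 70/105]
  25 → break 4  [load 95/105]
  15 → break 1  [load 105/105]
  15 → break 3  [load 100/105]
4 commercial breaks opened.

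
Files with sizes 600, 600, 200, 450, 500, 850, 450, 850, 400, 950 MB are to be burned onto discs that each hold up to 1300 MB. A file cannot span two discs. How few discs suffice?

Total = 950 + 850 + 850 + 600 + 600 + 500 + 450 + 450 + 400 + 200 = 5850 MB.
Lower bound: ⌈5850/1300⌉ = 5 discs.
A packing using 5 discs:
  disc 1: 950 + 200 = 1150
  disc 2: 850 + 450 = 1300
  disc 3: 850 + 450 = 1300
  disc 4: 600 + 600 = 1200
  disc 5: 500 + 400 = 900
This matches the lower bound, so 5 is optimal.

5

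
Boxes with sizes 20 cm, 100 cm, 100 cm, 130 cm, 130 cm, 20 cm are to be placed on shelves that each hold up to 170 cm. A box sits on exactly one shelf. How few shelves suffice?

4

Total = 130 + 130 + 100 + 100 + 20 + 20 = 500 cm.
Lower bound: ⌈500/170⌉ = 3 shelves.
Also, 4 boxes each exceed 85 cm, and no two of those can share a shelf, so at least 4 shelves are needed.
A packing using 4 shelves:
  shelf 1: 130 + 20 + 20 = 170
  shelf 2: 130 = 130
  shelf 3: 100 = 100
  shelf 4: 100 = 100
This matches the lower bound, so 4 is optimal.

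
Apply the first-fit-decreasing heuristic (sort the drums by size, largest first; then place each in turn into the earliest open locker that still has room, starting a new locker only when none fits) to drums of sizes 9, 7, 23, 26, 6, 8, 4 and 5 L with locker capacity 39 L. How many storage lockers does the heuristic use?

3

Sorted descending: 26, 23, 9, 8, 7, 6, 5, 4.
  26 → locker 1 (new)  [load 26/39]
  23 → locker 2 (new)  [load 23/39]
  9 → locker 1  [load 35/39]
  8 → locker 2  [load 31/39]
  7 → locker 2  [load 38/39]
  6 → locker 3 (new)  [load 6/39]
  5 → locker 3  [load 11/39]
  4 → locker 1  [load 39/39]
3 storage lockers opened.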